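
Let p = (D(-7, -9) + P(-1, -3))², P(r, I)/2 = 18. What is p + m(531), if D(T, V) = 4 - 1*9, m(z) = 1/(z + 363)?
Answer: 859135/894 ≈ 961.00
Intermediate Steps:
m(z) = 1/(363 + z)
P(r, I) = 36 (P(r, I) = 2*18 = 36)
D(T, V) = -5 (D(T, V) = 4 - 9 = -5)
p = 961 (p = (-5 + 36)² = 31² = 961)
p + m(531) = 961 + 1/(363 + 531) = 961 + 1/894 = 859135/894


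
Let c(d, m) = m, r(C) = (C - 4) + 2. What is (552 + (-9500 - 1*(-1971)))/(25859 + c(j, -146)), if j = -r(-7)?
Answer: -6977/25713 ≈ -0.27134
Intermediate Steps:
r(C) = -2 + C (r(C) = (-4 + C) + 2 = -2 + C)
j = 9 (j = -(-2 - 7) = -1*(-9) = 9)
(552 + (-9500 - 1*(-1971)))/(25859 + c(j, -146)) = (552 + (-9500 - 1*(-1971)))/(25859 - 146) = (552 + (-9500 + 1971))/25713 = (552 - 7529)*(1/25713) = -6977*1/25713 = -6977/25713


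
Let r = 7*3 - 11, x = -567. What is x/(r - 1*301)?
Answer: 189/97 ≈ 1.9485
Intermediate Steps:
r = 10 (r = 21 - 11 = 10)
x/(r - 1*301) = -567/(10 - 1*301) = -567/(10 - 301) = -567/(-291) = -567*(-1/291) = 189/97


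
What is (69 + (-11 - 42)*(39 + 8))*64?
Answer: -155008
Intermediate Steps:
(69 + (-11 - 42)*(39 + 8))*64 = (69 - 53*47)*64 = (69 - 2491)*64 = -2422*64 = -155008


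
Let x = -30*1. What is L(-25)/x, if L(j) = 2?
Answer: -1/15 ≈ -0.066667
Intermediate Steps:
x = -30
L(-25)/x = 2/(-30) = 2*(-1/30) = -1/15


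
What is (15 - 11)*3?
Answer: 12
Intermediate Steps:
(15 - 11)*3 = 4*3 = 12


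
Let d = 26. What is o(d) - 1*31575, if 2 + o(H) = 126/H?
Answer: -410438/13 ≈ -31572.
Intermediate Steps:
o(H) = -2 + 126/H
o(d) - 1*31575 = (-2 + 126/26) - 1*31575 = (-2 + 126*(1/26)) - 31575 = (-2 + 63/13) - 31575 = 37/13 - 31575 = -410438/13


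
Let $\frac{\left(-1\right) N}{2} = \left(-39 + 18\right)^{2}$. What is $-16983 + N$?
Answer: $-17865$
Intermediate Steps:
$N = -882$ ($N = - 2 \left(-39 + 18\right)^{2} = - 2 \left(-21\right)^{2} = \left(-2\right) 441 = -882$)
$-16983 + N = -16983 - 882 = -17865$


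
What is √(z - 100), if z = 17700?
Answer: 40*√11 ≈ 132.67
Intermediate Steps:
√(z - 100) = √(17700 - 100) = √17600 = 40*√11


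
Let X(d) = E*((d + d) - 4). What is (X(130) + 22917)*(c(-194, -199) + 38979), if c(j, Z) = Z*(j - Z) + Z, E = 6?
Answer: 923956605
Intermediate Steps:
c(j, Z) = Z + Z*(j - Z)
X(d) = -24 + 12*d (X(d) = 6*((d + d) - 4) = 6*(2*d - 4) = 6*(-4 + 2*d) = -24 + 12*d)
(X(130) + 22917)*(c(-194, -199) + 38979) = ((-24 + 12*130) + 22917)*(-199*(1 - 194 - 1*(-199)) + 38979) = ((-24 + 1560) + 22917)*(-199*(1 - 194 + 199) + 38979) = (1536 + 22917)*(-199*6 + 38979) = 24453*(-1194 + 38979) = 24453*37785 = 923956605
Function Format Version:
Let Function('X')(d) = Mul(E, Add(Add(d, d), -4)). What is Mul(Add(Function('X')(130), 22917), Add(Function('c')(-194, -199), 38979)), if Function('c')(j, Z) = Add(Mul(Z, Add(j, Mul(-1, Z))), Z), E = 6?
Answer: 923956605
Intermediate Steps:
Function('c')(j, Z) = Add(Z, Mul(Z, Add(j, Mul(-1, Z))))
Function('X')(d) = Add(-24, Mul(12, d)) (Function('X')(d) = Mul(6, Add(Add(d, d), -4)) = Mul(6, Add(Mul(2, d), -4)) = Mul(6, Add(-4, Mul(2, d))) = Add(-24, Mul(12, d)))
Mul(Add(Function('X')(130), 22917), Add(Function('c')(-194, -199), 38979)) = Mul(Add(Add(-24, Mul(12, 130)), 22917), Add(Mul(-199, Add(1, -194, Mul(-1, -199))), 38979)) = Mul(Add(Add(-24, 1560), 22917), Add(Mul(-199, Add(1, -194, 199)), 38979)) = Mul(Add(1536, 22917), Add(Mul(-199, 6), 38979)) = Mul(24453, Add(-1194, 38979)) = Mul(24453, 37785) = 923956605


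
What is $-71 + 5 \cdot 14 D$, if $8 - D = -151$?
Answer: $11059$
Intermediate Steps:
$D = 159$ ($D = 8 - -151 = 8 + 151 = 159$)
$-71 + 5 \cdot 14 D = -71 + 5 \cdot 14 \cdot 159 = -71 + 70 \cdot 159 = -71 + 11130 = 11059$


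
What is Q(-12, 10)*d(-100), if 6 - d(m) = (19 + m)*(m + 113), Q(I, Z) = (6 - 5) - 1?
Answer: 0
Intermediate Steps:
Q(I, Z) = 0 (Q(I, Z) = 1 - 1 = 0)
d(m) = 6 - (19 + m)*(113 + m) (d(m) = 6 - (19 + m)*(m + 113) = 6 - (19 + m)*(113 + m))
Q(-12, 10)*d(-100) = 0*(-2141 - 1*(-100)**2 - 132*(-100)) = 0*(-2141 - 1*10000 + 13200) = 0*(-2141 - 10000 + 13200) = 0*1059 = 0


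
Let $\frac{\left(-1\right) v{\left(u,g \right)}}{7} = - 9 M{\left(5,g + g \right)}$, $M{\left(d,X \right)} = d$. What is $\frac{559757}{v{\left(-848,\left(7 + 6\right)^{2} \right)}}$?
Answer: $\frac{559757}{315} \approx 1777.0$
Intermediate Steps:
$v{\left(u,g \right)} = 315$ ($v{\left(u,g \right)} = - 7 \left(\left(-9\right) 5\right) = \left(-7\right) \left(-45\right) = 315$)
$\frac{559757}{v{\left(-848,\left(7 + 6\right)^{2} \right)}} = \frac{559757}{315}$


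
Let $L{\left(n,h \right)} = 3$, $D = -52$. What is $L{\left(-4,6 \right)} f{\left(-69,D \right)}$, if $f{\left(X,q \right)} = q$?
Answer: $-156$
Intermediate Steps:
$L{\left(-4,6 \right)} f{\left(-69,D \right)} = 3 \left(-52\right) = -156$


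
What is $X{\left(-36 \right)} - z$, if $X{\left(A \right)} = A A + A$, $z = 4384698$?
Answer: $-4383438$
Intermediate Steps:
$X{\left(A \right)} = A + A^{2}$ ($X{\left(A \right)} = A^{2} + A = A + A^{2}$)
$X{\left(-36 \right)} - z = - 36 \left(1 - 36\right) - 4384698 = \left(-36\right) \left(-35\right) - 4384698 = 1260 - 4384698 = -4383438$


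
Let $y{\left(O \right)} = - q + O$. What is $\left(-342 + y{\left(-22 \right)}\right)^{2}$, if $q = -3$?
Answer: $130321$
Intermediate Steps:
$y{\left(O \right)} = 3 + O$ ($y{\left(O \right)} = \left(-1\right) \left(-3\right) + O = 3 + O$)
$\left(-342 + y{\left(-22 \right)}\right)^{2} = \left(-342 + \left(3 - 22\right)\right)^{2} = \left(-342 - 19\right)^{2} = \left(-361\right)^{2} = 130321$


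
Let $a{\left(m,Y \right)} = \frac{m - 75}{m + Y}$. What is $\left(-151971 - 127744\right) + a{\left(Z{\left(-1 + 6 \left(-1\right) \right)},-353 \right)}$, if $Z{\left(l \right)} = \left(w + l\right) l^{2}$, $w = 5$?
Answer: $- \frac{126151292}{451} \approx -2.7971 \cdot 10^{5}$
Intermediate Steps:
$Z{\left(l \right)} = l^{2} \left(5 + l\right)$ ($Z{\left(l \right)} = \left(5 + l\right) l^{2} = l^{2} \left(5 + l\right)$)
$a{\left(m,Y \right)} = \frac{-75 + m}{Y + m}$
$\left(-151971 - 127744\right) + a{\left(Z{\left(-1 + 6 \left(-1\right) \right)},-353 \right)} = \left(-151971 - 127744\right) + \frac{-75 + \left(-1 + 6 \left(-1\right)\right)^{2} \left(5 + \left(-1 + 6 \left(-1\right)\right)\right)}{-353 + \left(-1 + 6 \left(-1\right)\right)^{2} \left(5 + \left(-1 + 6 \left(-1\right)\right)\right)} = -279715 + \frac{-75 + \left(-1 - 6\right)^{2} \left(5 - 7\right)}{-353 + \left(-1 - 6\right)^{2} \left(5 - 7\right)} = -279715 + \frac{-75 + \left(-7\right)^{2} \left(5 - 7\right)}{-353 + \left(-7\right)^{2} \left(5 - 7\right)} = -279715 + \frac{-75 + 49 \left(-2\right)}{-353 + 49 \left(-2\right)} = -279715 + \frac{-75 - 98}{-353 - 98} = -279715 + \frac{1}{-451} \left(-173\right) = -279715 - - \frac{173}{451} = -279715 + \frac{173}{451} = - \frac{126151292}{451}$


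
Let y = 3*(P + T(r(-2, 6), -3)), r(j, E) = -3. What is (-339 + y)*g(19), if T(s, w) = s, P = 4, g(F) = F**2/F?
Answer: -6384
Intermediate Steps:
g(F) = F
y = 3 (y = 3*(4 - 3) = 3*1 = 3)
(-339 + y)*g(19) = (-339 + 3)*19 = -336*19 = -6384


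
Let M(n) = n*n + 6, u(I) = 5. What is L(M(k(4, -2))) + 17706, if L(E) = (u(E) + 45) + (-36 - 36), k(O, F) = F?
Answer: 17684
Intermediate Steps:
M(n) = 6 + n² (M(n) = n² + 6 = 6 + n²)
L(E) = -22 (L(E) = (5 + 45) + (-36 - 36) = 50 - 72 = -22)
L(M(k(4, -2))) + 17706 = -22 + 17706 = 17684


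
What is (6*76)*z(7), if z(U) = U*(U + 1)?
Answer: 25536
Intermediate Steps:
z(U) = U*(1 + U)
(6*76)*z(7) = (6*76)*(7*(1 + 7)) = 456*(7*8) = 456*56 = 25536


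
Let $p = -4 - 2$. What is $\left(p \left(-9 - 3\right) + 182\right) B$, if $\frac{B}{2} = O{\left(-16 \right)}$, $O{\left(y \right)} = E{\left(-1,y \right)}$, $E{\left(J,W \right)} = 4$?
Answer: $2032$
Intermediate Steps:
$O{\left(y \right)} = 4$
$B = 8$ ($B = 2 \cdot 4 = 8$)
$p = -6$
$\left(p \left(-9 - 3\right) + 182\right) B = \left(- 6 \left(-9 - 3\right) + 182\right) 8 = \left(\left(-6\right) \left(-12\right) + 182\right) 8 = \left(72 + 182\right) 8 = 254 \cdot 8 = 2032$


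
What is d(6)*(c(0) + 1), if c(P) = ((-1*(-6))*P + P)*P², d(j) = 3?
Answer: 3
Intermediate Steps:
c(P) = 7*P³ (c(P) = (6*P + P)*P² = (7*P)*P² = 7*P³)
d(6)*(c(0) + 1) = 3*(7*0³ + 1) = 3*(7*0 + 1) = 3*(0 + 1) = 3*1 = 3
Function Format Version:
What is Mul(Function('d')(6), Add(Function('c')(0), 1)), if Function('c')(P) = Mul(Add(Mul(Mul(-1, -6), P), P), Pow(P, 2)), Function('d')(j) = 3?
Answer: 3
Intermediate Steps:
Function('c')(P) = Mul(7, Pow(P, 3)) (Function('c')(P) = Mul(Add(Mul(6, P), P), Pow(P, 2)) = Mul(Mul(7, P), Pow(P, 2)) = Mul(7, Pow(P, 3)))
Mul(Function('d')(6), Add(Function('c')(0), 1)) = Mul(3, Add(Mul(7, Pow(0, 3)), 1)) = Mul(3, Add(Mul(7, 0), 1)) = Mul(3, Add(0, 1)) = Mul(3, 1) = 3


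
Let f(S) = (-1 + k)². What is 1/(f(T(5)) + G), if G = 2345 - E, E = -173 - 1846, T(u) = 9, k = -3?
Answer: 1/4380 ≈ 0.00022831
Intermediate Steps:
f(S) = 16 (f(S) = (-1 - 3)² = (-4)² = 16)
E = -2019
G = 4364 (G = 2345 - 1*(-2019) = 2345 + 2019 = 4364)
1/(f(T(5)) + G) = 1/(16 + 4364) = 1/4380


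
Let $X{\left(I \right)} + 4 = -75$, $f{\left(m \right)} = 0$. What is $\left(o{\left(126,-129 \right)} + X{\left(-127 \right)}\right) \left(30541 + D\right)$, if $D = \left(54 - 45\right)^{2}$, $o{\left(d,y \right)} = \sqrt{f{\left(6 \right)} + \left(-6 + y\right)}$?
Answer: $-2419138 + 91866 i \sqrt{15} \approx -2.4191 \cdot 10^{6} + 3.558 \cdot 10^{5} i$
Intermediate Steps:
$X{\left(I \right)} = -79$ ($X{\left(I \right)} = -4 - 75 = -79$)
$o{\left(d,y \right)} = \sqrt{-6 + y}$ ($o{\left(d,y \right)} = \sqrt{0 + \left(-6 + y\right)} = \sqrt{-6 + y}$)
$D = 81$ ($D = 9^{2} = 81$)
$\left(o{\left(126,-129 \right)} + X{\left(-127 \right)}\right) \left(30541 + D\right) = \left(\sqrt{-6 - 129} - 79\right) \left(30541 + 81\right) = \left(\sqrt{-135} - 79\right) 30622 = \left(3 i \sqrt{15} - 79\right) 30622 = \left(-79 + 3 i \sqrt{15}\right) 30622 = -2419138 + 91866 i \sqrt{15}$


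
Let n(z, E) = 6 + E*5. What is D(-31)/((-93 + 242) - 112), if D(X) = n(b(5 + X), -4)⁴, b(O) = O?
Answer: 38416/37 ≈ 1038.3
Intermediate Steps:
n(z, E) = 6 + 5*E
D(X) = 38416 (D(X) = (6 + 5*(-4))⁴ = (6 - 20)⁴ = (-14)⁴ = 38416)
D(-31)/((-93 + 242) - 112) = 38416/((-93 + 242) - 112) = 38416/(149 - 112) = 38416/37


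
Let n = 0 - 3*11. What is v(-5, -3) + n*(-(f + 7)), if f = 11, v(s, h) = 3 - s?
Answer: 602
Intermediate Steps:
n = -33 (n = 0 - 33 = -33)
v(-5, -3) + n*(-(f + 7)) = (3 - 1*(-5)) - (-33)*(11 + 7) = (3 + 5) - (-33)*18 = 8 - 33*(-18) = 8 + 594 = 602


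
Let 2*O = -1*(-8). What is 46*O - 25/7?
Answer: 1263/7 ≈ 180.43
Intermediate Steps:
O = 4 (O = (-1*(-8))/2 = (½)*8 = 4)
46*O - 25/7 = 46*4 - 25/7 = 184 - 25*⅐ = 184 - 25/7 = 1263/7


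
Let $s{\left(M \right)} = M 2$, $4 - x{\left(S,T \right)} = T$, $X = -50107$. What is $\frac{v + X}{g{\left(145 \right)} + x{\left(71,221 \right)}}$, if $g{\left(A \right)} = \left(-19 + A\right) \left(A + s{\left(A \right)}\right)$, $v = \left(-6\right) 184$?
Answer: $- \frac{51211}{54593} \approx -0.93805$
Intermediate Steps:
$x{\left(S,T \right)} = 4 - T$
$s{\left(M \right)} = 2 M$
$v = -1104$
$g{\left(A \right)} = 3 A \left(-19 + A\right)$ ($g{\left(A \right)} = \left(-19 + A\right) \left(A + 2 A\right) = \left(-19 + A\right) 3 A = 3 A \left(-19 + A\right)$)
$\frac{v + X}{g{\left(145 \right)} + x{\left(71,221 \right)}} = \frac{-1104 - 50107}{3 \cdot 145 \left(-19 + 145\right) + \left(4 - 221\right)} = - \frac{51211}{3 \cdot 145 \cdot 126 + \left(4 - 221\right)} = - \frac{51211}{54810 - 217} = - \frac{51211}{54593}$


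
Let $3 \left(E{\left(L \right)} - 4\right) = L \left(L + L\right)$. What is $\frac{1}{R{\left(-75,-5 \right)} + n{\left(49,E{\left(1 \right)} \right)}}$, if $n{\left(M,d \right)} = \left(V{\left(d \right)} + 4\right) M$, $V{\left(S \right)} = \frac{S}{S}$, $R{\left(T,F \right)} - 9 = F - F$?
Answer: $\frac{1}{254} \approx 0.003937$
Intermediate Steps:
$R{\left(T,F \right)} = 9$ ($R{\left(T,F \right)} = 9 + \left(F - F\right) = 9 + 0 = 9$)
$E{\left(L \right)} = 4 + \frac{2 L^{2}}{3}$ ($E{\left(L \right)} = 4 + \frac{L \left(L + L\right)}{3} = 4 + \frac{L 2 L}{3} = 4 + \frac{2 L^{2}}{3}$)
$V{\left(S \right)} = 1$
$n{\left(M,d \right)} = 5 M$ ($n{\left(M,d \right)} = \left(1 + 4\right) M = 5 M$)
$\frac{1}{R{\left(-75,-5 \right)} + n{\left(49,E{\left(1 \right)} \right)}} = \frac{1}{9 + 5 \cdot 49} = \frac{1}{9 + 245} = \frac{1}{254}$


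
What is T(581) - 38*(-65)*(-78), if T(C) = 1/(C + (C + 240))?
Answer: -270109319/1402 ≈ -1.9266e+5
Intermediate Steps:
T(C) = 1/(240 + 2*C) (T(C) = 1/(C + (240 + C)) = 1/(240 + 2*C))
T(581) - 38*(-65)*(-78) = 1/(2*(120 + 581)) - 38*(-65)*(-78) = (1/2)/701 - (-2470)*(-78) = (1/2)*(1/701) - 1*192660 = 1/1402 - 192660 = -270109319/1402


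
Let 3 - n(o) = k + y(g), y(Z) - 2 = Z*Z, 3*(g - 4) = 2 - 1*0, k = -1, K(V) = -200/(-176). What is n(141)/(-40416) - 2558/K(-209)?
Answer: -10235026447/4546800 ≈ -2251.0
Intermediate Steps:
K(V) = 25/22 (K(V) = -200*(-1/176) = 25/22)
g = 14/3 (g = 4 + (2 - 1*0)/3 = 4 + (2 + 0)/3 = 4 + (⅓)*2 = 4 + ⅔ = 14/3 ≈ 4.6667)
y(Z) = 2 + Z² (y(Z) = 2 + Z*Z = 2 + Z²)
n(o) = -178/9 (n(o) = 3 - (-1 + (2 + (14/3)²)) = 3 - (-1 + (2 + 196/9)) = 3 - (-1 + 214/9) = 3 - 1*205/9 = 3 - 205/9 = -178/9)
n(141)/(-40416) - 2558/K(-209) = -178/9/(-40416) - 2558/25/22 = -178/9*(-1/40416) - 2558*22/25 = 89/181872 - 56276/25 = -10235026447/4546800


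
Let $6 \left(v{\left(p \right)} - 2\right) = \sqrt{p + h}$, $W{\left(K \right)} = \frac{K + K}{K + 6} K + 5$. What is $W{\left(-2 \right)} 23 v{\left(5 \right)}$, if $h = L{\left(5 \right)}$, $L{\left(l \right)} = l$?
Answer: $322 + \frac{161 \sqrt{10}}{6} \approx 406.85$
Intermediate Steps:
$W{\left(K \right)} = 5 + \frac{2 K^{2}}{6 + K}$ ($W{\left(K \right)} = \frac{2 K}{6 + K} K + 5 = \frac{2 K^{2}}{6 + K} + 5 = 5 + \frac{2 K^{2}}{6 + K}$)
$h = 5$
$v{\left(p \right)} = 2 + \frac{\sqrt{5 + p}}{6}$ ($v{\left(p \right)} = 2 + \frac{\sqrt{p + 5}}{6} = 2 + \frac{\sqrt{5 + p}}{6}$)
$W{\left(-2 \right)} 23 v{\left(5 \right)} = \frac{30 + 2 \left(-2\right)^{2} + 5 \left(-2\right)}{6 - 2} \cdot 23 \left(2 + \frac{\sqrt{5 + 5}}{6}\right) = \frac{30 + 2 \cdot 4 - 10}{4} \cdot 23 \left(2 + \frac{\sqrt{10}}{6}\right) = \frac{30 + 8 - 10}{4} \cdot 23 \left(2 + \frac{\sqrt{10}}{6}\right) = \frac{1}{4} \cdot 28 \cdot 23 \left(2 + \frac{\sqrt{10}}{6}\right) = 7 \cdot 23 \left(2 + \frac{\sqrt{10}}{6}\right) = 161 \left(2 + \frac{\sqrt{10}}{6}\right) = 322 + \frac{161 \sqrt{10}}{6}$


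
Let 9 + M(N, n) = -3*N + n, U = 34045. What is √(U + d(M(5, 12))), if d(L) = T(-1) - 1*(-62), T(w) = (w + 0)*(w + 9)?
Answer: √34099 ≈ 184.66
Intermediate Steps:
T(w) = w*(9 + w)
M(N, n) = -9 + n - 3*N (M(N, n) = -9 + (-3*N + n) = -9 + (n - 3*N) = -9 + n - 3*N)
d(L) = 54 (d(L) = -(9 - 1) - 1*(-62) = -1*8 + 62 = -8 + 62 = 54)
√(U + d(M(5, 12))) = √(34045 + 54) = √34099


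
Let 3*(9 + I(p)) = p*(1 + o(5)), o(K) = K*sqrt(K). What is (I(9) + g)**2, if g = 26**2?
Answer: 450025 + 20100*sqrt(5) ≈ 4.9497e+5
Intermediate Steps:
o(K) = K**(3/2)
I(p) = -9 + p*(1 + 5*sqrt(5))/3 (I(p) = -9 + (p*(1 + 5**(3/2)))/3 = -9 + (p*(1 + 5*sqrt(5)))/3 = -9 + p*(1 + 5*sqrt(5))/3)
g = 676
(I(9) + g)**2 = ((-9 + (1/3)*9 + (5/3)*9*sqrt(5)) + 676)**2 = ((-9 + 3 + 15*sqrt(5)) + 676)**2 = ((-6 + 15*sqrt(5)) + 676)**2 = (670 + 15*sqrt(5))**2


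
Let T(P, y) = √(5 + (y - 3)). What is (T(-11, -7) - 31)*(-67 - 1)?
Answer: 2108 - 68*I*√5 ≈ 2108.0 - 152.05*I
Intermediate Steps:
T(P, y) = √(2 + y) (T(P, y) = √(5 + (-3 + y)) = √(2 + y))
(T(-11, -7) - 31)*(-67 - 1) = (√(2 - 7) - 31)*(-67 - 1) = (√(-5) - 31)*(-68) = (I*√5 - 31)*(-68) = (-31 + I*√5)*(-68) = 2108 - 68*I*√5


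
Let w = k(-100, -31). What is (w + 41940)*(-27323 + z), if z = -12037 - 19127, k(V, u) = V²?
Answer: -3037814780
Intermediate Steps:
z = -31164
w = 10000 (w = (-100)² = 10000)
(w + 41940)*(-27323 + z) = (10000 + 41940)*(-27323 - 31164) = 51940*(-58487) = -3037814780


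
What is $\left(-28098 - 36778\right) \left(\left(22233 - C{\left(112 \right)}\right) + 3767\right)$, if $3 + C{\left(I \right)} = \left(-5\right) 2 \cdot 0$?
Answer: $-1686970628$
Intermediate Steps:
$C{\left(I \right)} = -3$ ($C{\left(I \right)} = -3 + \left(-5\right) 2 \cdot 0 = -3 - 0 = -3 + 0 = -3$)
$\left(-28098 - 36778\right) \left(\left(22233 - C{\left(112 \right)}\right) + 3767\right) = \left(-28098 - 36778\right) \left(\left(22233 - -3\right) + 3767\right) = - 64876 \left(\left(22233 + 3\right) + 3767\right) = - 64876 \left(22236 + 3767\right) = \left(-64876\right) 26003 = -1686970628$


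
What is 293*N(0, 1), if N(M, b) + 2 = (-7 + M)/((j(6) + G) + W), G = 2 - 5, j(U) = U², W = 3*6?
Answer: -31937/51 ≈ -626.22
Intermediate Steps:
W = 18
G = -3
N(M, b) = -109/51 + M/51 (N(M, b) = -2 + (-7 + M)/((6² - 3) + 18) = -2 + (-7 + M)/((36 - 3) + 18) = -2 + (-7 + M)/(33 + 18) = -2 + (-7 + M)/51 = -2 + (-7 + M)*(1/51) = -2 + (-7/51 + M/51) = -109/51 + M/51)
293*N(0, 1) = 293*(-109/51 + (1/51)*0) = 293*(-109/51 + 0) = 293*(-109/51) = -31937/51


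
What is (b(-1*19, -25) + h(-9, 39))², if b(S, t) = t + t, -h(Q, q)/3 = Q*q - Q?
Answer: 952576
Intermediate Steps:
h(Q, q) = 3*Q - 3*Q*q (h(Q, q) = -3*(Q*q - Q) = -3*(-Q + Q*q) = 3*Q - 3*Q*q)
b(S, t) = 2*t
(b(-1*19, -25) + h(-9, 39))² = (2*(-25) + 3*(-9)*(1 - 1*39))² = (-50 + 3*(-9)*(1 - 39))² = (-50 + 3*(-9)*(-38))² = (-50 + 1026)² = 976² = 952576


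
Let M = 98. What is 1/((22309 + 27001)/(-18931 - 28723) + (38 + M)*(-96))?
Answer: -23827/311109967 ≈ -7.6587e-5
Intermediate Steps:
1/((22309 + 27001)/(-18931 - 28723) + (38 + M)*(-96)) = 1/((22309 + 27001)/(-18931 - 28723) + (38 + 98)*(-96)) = 1/(49310/(-47654) + 136*(-96)) = 1/(49310*(-1/47654) - 13056) = 1/(-24655/23827 - 13056) = 1/(-311109967/23827) = -23827/311109967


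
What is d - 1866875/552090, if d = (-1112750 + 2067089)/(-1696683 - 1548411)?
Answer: -12194566444/3317748049 ≈ -3.6756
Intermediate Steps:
d = -318113/1081698 (d = 954339/(-3245094) = 954339*(-1/3245094) = -318113/1081698 ≈ -0.29409)
d - 1866875/552090 = -318113/1081698 - 1866875/552090 = -318113/1081698 - 1866875*1/552090 = -318113/1081698 - 373375/110418 = -12194566444/3317748049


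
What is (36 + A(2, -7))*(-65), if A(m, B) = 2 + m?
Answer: -2600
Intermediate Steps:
(36 + A(2, -7))*(-65) = (36 + (2 + 2))*(-65) = (36 + 4)*(-65) = 40*(-65) = -2600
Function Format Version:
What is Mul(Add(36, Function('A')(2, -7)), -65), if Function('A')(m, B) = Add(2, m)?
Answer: -2600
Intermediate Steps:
Mul(Add(36, Function('A')(2, -7)), -65) = Mul(Add(36, Add(2, 2)), -65) = Mul(Add(36, 4), -65) = Mul(40, -65) = -2600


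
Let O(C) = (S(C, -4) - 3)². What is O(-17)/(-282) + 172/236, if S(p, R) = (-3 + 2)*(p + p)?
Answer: -44573/16638 ≈ -2.6790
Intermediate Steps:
S(p, R) = -2*p
O(C) = (-3 - 2*C)² (O(C) = (-2*C - 3)² = (-3 - 2*C)²)
O(-17)/(-282) + 172/236 = (3 + 2*(-17))²/(-282) + 172/236 = (3 - 34)²*(-1/282) + 172*(1/236) = (-31)²*(-1/282) + 43/59 = 961*(-1/282) + 43/59 = -961/282 + 43/59 = -44573/16638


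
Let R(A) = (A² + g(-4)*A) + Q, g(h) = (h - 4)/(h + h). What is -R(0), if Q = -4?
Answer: 4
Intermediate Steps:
g(h) = (-4 + h)/(2*h) (g(h) = (-4 + h)/((2*h)) = (-4 + h)*(1/(2*h)) = (-4 + h)/(2*h))
R(A) = -4 + A + A² (R(A) = (A² + ((½)*(-4 - 4)/(-4))*A) - 4 = (A² + ((½)*(-¼)*(-8))*A) - 4 = (A² + 1*A) - 4 = (A² + A) - 4 = (A + A²) - 4 = -4 + A + A²)
-R(0) = -(-4 + 0 + 0²) = -(-4 + 0 + 0) = -1*(-4) = 4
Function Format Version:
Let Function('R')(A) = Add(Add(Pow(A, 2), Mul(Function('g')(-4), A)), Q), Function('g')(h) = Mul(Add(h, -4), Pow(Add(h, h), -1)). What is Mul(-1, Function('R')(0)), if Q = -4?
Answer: 4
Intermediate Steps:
Function('g')(h) = Mul(Rational(1, 2), Pow(h, -1), Add(-4, h)) (Function('g')(h) = Mul(Add(-4, h), Pow(Mul(2, h), -1)) = Mul(Add(-4, h), Mul(Rational(1, 2), Pow(h, -1))) = Mul(Rational(1, 2), Pow(h, -1), Add(-4, h)))
Function('R')(A) = Add(-4, A, Pow(A, 2)) (Function('R')(A) = Add(Add(Pow(A, 2), Mul(Mul(Rational(1, 2), Pow(-4, -1), Add(-4, -4)), A)), -4) = Add(Add(Pow(A, 2), Mul(Mul(Rational(1, 2), Rational(-1, 4), -8), A)), -4) = Add(Add(Pow(A, 2), Mul(1, A)), -4) = Add(Add(Pow(A, 2), A), -4) = Add(Add(A, Pow(A, 2)), -4) = Add(-4, A, Pow(A, 2)))
Mul(-1, Function('R')(0)) = Mul(-1, Add(-4, 0, Pow(0, 2))) = Mul(-1, Add(-4, 0, 0)) = Mul(-1, -4) = 4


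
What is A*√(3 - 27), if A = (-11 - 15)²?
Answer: 1352*I*√6 ≈ 3311.7*I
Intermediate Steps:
A = 676 (A = (-26)² = 676)
A*√(3 - 27) = 676*√(3 - 27) = 676*√(-24) = 676*(2*I*√6) = 1352*I*√6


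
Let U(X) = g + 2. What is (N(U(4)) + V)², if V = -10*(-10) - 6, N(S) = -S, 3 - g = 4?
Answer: 8649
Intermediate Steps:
g = -1 (g = 3 - 1*4 = 3 - 4 = -1)
U(X) = 1 (U(X) = -1 + 2 = 1)
V = 94 (V = 100 - 6 = 94)
(N(U(4)) + V)² = (-1*1 + 94)² = (-1 + 94)² = 93² = 8649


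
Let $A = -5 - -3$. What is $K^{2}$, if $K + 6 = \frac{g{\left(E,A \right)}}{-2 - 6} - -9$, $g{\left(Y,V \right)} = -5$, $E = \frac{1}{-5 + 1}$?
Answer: $\frac{841}{64} \approx 13.141$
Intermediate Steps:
$E = - \frac{1}{4}$ ($E = \frac{1}{-4} = - \frac{1}{4} \approx -0.25$)
$A = -2$ ($A = -5 + 3 = -2$)
$K = \frac{29}{8}$ ($K = -6 - \left(-9 + \frac{5}{-2 - 6}\right) = -6 + \left(- \frac{5}{-8} + 9\right) = -6 + \left(\left(-5\right) \left(- \frac{1}{8}\right) + 9\right) = -6 + \left(\frac{5}{8} + 9\right) = -6 + \frac{77}{8} = \frac{29}{8} \approx 3.625$)
$K^{2} = \left(\frac{29}{8}\right)^{2} = \frac{841}{64}$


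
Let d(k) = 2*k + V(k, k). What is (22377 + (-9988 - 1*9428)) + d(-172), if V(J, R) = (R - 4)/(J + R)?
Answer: 112553/43 ≈ 2617.5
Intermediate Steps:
V(J, R) = (-4 + R)/(J + R)
d(k) = 2*k + (-4 + k)/(2*k) (d(k) = 2*k + (-4 + k)/(k + k) = 2*k + (-4 + k)/((2*k)) = 2*k + (1/(2*k))*(-4 + k) = 2*k + (-4 + k)/(2*k))
(22377 + (-9988 - 1*9428)) + d(-172) = (22377 + (-9988 - 1*9428)) + (½ - 2/(-172) + 2*(-172)) = (22377 + (-9988 - 9428)) + (½ - 2*(-1/172) - 344) = (22377 - 19416) + (½ + 1/86 - 344) = 2961 - 14770/43 = 112553/43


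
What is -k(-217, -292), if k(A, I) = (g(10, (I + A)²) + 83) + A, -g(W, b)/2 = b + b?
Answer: 1036458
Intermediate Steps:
g(W, b) = -4*b (g(W, b) = -2*(b + b) = -4*b)
k(A, I) = 83 + A - 4*(A + I)² (k(A, I) = (-4*(I + A)² + 83) + A = (-4*(A + I)² + 83) + A = (83 - 4*(A + I)²) + A = 83 + A - 4*(A + I)²)
-k(-217, -292) = -(83 - 217 - 4*(-217 - 292)²) = -(83 - 217 - 4*(-509)²) = -(83 - 217 - 4*259081) = -(83 - 217 - 1036324) = -1*(-1036458) = 1036458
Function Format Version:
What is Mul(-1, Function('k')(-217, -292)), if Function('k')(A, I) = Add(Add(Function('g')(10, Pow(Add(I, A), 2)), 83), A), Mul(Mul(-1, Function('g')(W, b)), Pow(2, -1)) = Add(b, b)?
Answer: 1036458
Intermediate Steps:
Function('g')(W, b) = Mul(-4, b) (Function('g')(W, b) = Mul(-2, Add(b, b)) = Mul(-2, Mul(2, b)) = Mul(-4, b))
Function('k')(A, I) = Add(83, A, Mul(-4, Pow(Add(A, I), 2))) (Function('k')(A, I) = Add(Add(Mul(-4, Pow(Add(I, A), 2)), 83), A) = Add(Add(Mul(-4, Pow(Add(A, I), 2)), 83), A) = Add(Add(83, Mul(-4, Pow(Add(A, I), 2))), A) = Add(83, A, Mul(-4, Pow(Add(A, I), 2))))
Mul(-1, Function('k')(-217, -292)) = Mul(-1, Add(83, -217, Mul(-4, Pow(Add(-217, -292), 2)))) = Mul(-1, Add(83, -217, Mul(-4, Pow(-509, 2)))) = Mul(-1, Add(83, -217, Mul(-4, 259081))) = Mul(-1, Add(83, -217, -1036324)) = Mul(-1, -1036458) = 1036458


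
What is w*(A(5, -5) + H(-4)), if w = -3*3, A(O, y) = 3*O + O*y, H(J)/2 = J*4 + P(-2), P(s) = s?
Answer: 414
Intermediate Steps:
H(J) = -4 + 8*J (H(J) = 2*(J*4 - 2) = 2*(4*J - 2) = 2*(-2 + 4*J) = -4 + 8*J)
w = -9
w*(A(5, -5) + H(-4)) = -9*(5*(3 - 5) + (-4 + 8*(-4))) = -9*(5*(-2) + (-4 - 32)) = -9*(-10 - 36) = -9*(-46) = 414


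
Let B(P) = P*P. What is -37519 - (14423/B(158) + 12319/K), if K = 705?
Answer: -660637842511/17599620 ≈ -37537.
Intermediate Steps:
B(P) = P²
-37519 - (14423/B(158) + 12319/K) = -37519 - (14423/(158²) + 12319/705) = -37519 - (14423/24964 + 12319*(1/705)) = -37519 - (14423*(1/24964) + 12319/705) = -37519 - (14423/24964 + 12319/705) = -37519 - 1*317699731/17599620 = -37519 - 317699731/17599620 = -660637842511/17599620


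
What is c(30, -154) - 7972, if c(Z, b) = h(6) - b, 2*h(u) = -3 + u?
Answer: -15633/2 ≈ -7816.5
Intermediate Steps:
h(u) = -3/2 + u/2 (h(u) = (-3 + u)/2 = -3/2 + u/2)
c(Z, b) = 3/2 - b (c(Z, b) = (-3/2 + (½)*6) - b = (-3/2 + 3) - b = 3/2 - b)
c(30, -154) - 7972 = (3/2 - 1*(-154)) - 7972 = (3/2 + 154) - 7972 = 311/2 - 7972 = -15633/2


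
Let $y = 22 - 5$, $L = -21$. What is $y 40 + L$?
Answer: $659$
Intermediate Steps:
$y = 17$ ($y = 22 - 5 = 17$)
$y 40 + L = 17 \cdot 40 - 21 = 680 - 21 = 659$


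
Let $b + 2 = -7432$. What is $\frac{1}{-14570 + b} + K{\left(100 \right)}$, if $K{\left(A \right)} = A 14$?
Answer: $\frac{30805599}{22004} \approx 1400.0$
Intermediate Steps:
$K{\left(A \right)} = 14 A$
$b = -7434$ ($b = -2 - 7432 = -7434$)
$\frac{1}{-14570 + b} + K{\left(100 \right)} = \frac{1}{-14570 - 7434} + 14 \cdot 100 = \frac{1}{-22004} + 1400 = - \frac{1}{22004} + 1400 = \frac{30805599}{22004}$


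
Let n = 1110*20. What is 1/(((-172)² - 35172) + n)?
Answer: 1/16612 ≈ 6.0197e-5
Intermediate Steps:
n = 22200
1/(((-172)² - 35172) + n) = 1/(((-172)² - 35172) + 22200) = 1/((29584 - 35172) + 22200) = 1/(-5588 + 22200) = 1/16612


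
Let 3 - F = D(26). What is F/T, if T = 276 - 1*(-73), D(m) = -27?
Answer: 30/349 ≈ 0.085960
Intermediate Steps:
T = 349 (T = 276 + 73 = 349)
F = 30 (F = 3 - 1*(-27) = 3 + 27 = 30)
F/T = 30/349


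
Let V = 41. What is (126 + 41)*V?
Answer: 6847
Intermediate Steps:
(126 + 41)*V = (126 + 41)*41 = 167*41 = 6847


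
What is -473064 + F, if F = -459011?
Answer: -932075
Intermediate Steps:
-473064 + F = -473064 - 459011 = -932075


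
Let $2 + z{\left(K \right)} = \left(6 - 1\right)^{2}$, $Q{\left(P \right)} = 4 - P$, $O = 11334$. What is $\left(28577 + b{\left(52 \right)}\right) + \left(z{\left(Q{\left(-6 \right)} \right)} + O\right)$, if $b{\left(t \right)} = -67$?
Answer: $39867$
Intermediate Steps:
$z{\left(K \right)} = 23$ ($z{\left(K \right)} = -2 + \left(6 - 1\right)^{2} = -2 + 5^{2} = -2 + 25 = 23$)
$\left(28577 + b{\left(52 \right)}\right) + \left(z{\left(Q{\left(-6 \right)} \right)} + O\right) = \left(28577 - 67\right) + \left(23 + 11334\right) = 28510 + 11357 = 39867$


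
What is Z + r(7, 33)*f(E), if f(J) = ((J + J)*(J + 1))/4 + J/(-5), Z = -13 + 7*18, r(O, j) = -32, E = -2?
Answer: 341/5 ≈ 68.200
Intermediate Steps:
Z = 113 (Z = -13 + 126 = 113)
f(J) = -J/5 + J*(1 + J)/2 (f(J) = ((2*J)*(1 + J))*(¼) + J*(-⅕) = (2*J*(1 + J))*(¼) - J/5 = J*(1 + J)/2 - J/5 = -J/5 + J*(1 + J)/2)
Z + r(7, 33)*f(E) = 113 - 16*(-2)*(3 + 5*(-2))/5 = 113 - 16*(-2)*(3 - 10)/5 = 113 - 16*(-2)*(-7)/5 = 113 - 32*7/5 = 113 - 224/5 = 341/5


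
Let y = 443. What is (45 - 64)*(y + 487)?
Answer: -17670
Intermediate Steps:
(45 - 64)*(y + 487) = (45 - 64)*(443 + 487) = -19*930 = -17670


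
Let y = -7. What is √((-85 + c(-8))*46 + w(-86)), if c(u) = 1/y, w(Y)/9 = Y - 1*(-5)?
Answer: I*√227633/7 ≈ 68.158*I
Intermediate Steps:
w(Y) = 45 + 9*Y (w(Y) = 9*(Y - 1*(-5)) = 9*(Y + 5) = 9*(5 + Y) = 45 + 9*Y)
c(u) = -⅐ (c(u) = 1/(-7) = -⅐)
√((-85 + c(-8))*46 + w(-86)) = √((-85 - ⅐)*46 + (45 + 9*(-86))) = √(-596/7*46 + (45 - 774)) = √(-27416/7 - 729) = √(-32519/7) = I*√227633/7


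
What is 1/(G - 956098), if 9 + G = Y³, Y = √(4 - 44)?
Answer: I/(-956107*I + 80*√10) ≈ -1.0459e-6 + 2.7674e-10*I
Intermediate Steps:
Y = 2*I*√10 (Y = √(-40) = 2*I*√10 ≈ 6.3246*I)
G = -9 - 80*I*√10 (G = -9 + (2*I*√10)³ = -9 - 80*I*√10 ≈ -9.0 - 252.98*I)
1/(G - 956098) = 1/((-9 - 80*I*√10) - 956098) = 1/(-956107 - 80*I*√10)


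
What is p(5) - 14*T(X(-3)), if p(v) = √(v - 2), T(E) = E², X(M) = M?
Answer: -126 + √3 ≈ -124.27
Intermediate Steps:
p(v) = √(-2 + v)
p(5) - 14*T(X(-3)) = √(-2 + 5) - 14*(-3)² = √3 - 14*9 = √3 - 126 = -126 + √3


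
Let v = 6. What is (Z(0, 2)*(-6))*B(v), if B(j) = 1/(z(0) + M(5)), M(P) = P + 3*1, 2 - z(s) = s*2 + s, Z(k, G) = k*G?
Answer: 0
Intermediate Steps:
Z(k, G) = G*k
z(s) = 2 - 3*s (z(s) = 2 - (s*2 + s) = 2 - (2*s + s) = 2 - 3*s)
M(P) = 3 + P (M(P) = P + 3 = 3 + P)
B(j) = ⅒ (B(j) = 1/((2 - 3*0) + (3 + 5)) = 1/((2 + 0) + 8) = 1/(2 + 8) = 1/10 = ⅒)
(Z(0, 2)*(-6))*B(v) = ((2*0)*(-6))*(⅒) = (0*(-6))*(⅒) = 0*(⅒) = 0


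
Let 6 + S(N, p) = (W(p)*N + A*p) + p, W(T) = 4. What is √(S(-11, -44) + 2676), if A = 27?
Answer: √1394 ≈ 37.336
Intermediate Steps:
S(N, p) = -6 + 4*N + 28*p (S(N, p) = -6 + ((4*N + 27*p) + p) = -6 + (4*N + 28*p) = -6 + 4*N + 28*p)
√(S(-11, -44) + 2676) = √((-6 + 4*(-11) + 28*(-44)) + 2676) = √((-6 - 44 - 1232) + 2676) = √(-1282 + 2676) = √1394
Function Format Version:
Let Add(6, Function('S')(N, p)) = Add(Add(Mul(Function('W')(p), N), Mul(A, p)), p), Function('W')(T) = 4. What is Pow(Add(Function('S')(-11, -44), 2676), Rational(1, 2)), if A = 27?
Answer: Pow(1394, Rational(1, 2)) ≈ 37.336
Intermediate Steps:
Function('S')(N, p) = Add(-6, Mul(4, N), Mul(28, p)) (Function('S')(N, p) = Add(-6, Add(Add(Mul(4, N), Mul(27, p)), p)) = Add(-6, Add(Mul(4, N), Mul(28, p))) = Add(-6, Mul(4, N), Mul(28, p)))
Pow(Add(Function('S')(-11, -44), 2676), Rational(1, 2)) = Pow(Add(Add(-6, Mul(4, -11), Mul(28, -44)), 2676), Rational(1, 2)) = Pow(Add(Add(-6, -44, -1232), 2676), Rational(1, 2)) = Pow(Add(-1282, 2676), Rational(1, 2)) = Pow(1394, Rational(1, 2))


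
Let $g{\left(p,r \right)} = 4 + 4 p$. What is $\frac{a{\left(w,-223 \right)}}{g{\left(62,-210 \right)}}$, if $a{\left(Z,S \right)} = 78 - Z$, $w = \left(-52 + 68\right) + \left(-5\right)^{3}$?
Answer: $\frac{187}{252} \approx 0.74206$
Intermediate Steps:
$w = -109$ ($w = 16 - 125 = -109$)
$\frac{a{\left(w,-223 \right)}}{g{\left(62,-210 \right)}} = \frac{78 - -109}{4 + 4 \cdot 62} = \frac{78 + 109}{4 + 248} = \frac{187}{252}$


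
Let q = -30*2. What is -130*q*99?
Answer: 772200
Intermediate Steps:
q = -60
-130*q*99 = -130*(-60)*99 = 7800*99 = 772200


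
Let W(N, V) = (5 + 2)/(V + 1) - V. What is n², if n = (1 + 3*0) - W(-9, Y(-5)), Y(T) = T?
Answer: 81/16 ≈ 5.0625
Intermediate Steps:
W(N, V) = -V + 7/(1 + V) (W(N, V) = 7/(1 + V) - V = -V + 7/(1 + V))
n = -9/4 (n = (1 + 3*0) - (7 - 1*(-5) - 1*(-5)²)/(1 - 5) = (1 + 0) - (7 + 5 - 1*25)/(-4) = 1 - (-1)*(7 + 5 - 25)/4 = 1 - (-1)*(-13)/4 = 1 - 1*13/4 = 1 - 13/4 = -9/4 ≈ -2.2500)
n² = (-9/4)² = 81/16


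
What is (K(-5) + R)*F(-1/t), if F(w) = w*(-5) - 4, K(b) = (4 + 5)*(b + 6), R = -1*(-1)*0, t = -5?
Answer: -45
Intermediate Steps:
R = 0 (R = 1*0 = 0)
K(b) = 54 + 9*b (K(b) = 9*(6 + b) = 54 + 9*b)
F(w) = -4 - 5*w (F(w) = -5*w - 4 = -4 - 5*w)
(K(-5) + R)*F(-1/t) = ((54 + 9*(-5)) + 0)*(-4 - (-5)/(-5)) = ((54 - 45) + 0)*(-4 - (-5)*(-1)/5) = (9 + 0)*(-4 - 5*⅕) = 9*(-4 - 1) = 9*(-5) = -45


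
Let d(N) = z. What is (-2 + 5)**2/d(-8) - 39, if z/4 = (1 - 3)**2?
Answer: -615/16 ≈ -38.438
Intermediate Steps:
z = 16 (z = 4*(1 - 3)**2 = 4*(-2)**2 = 4*4 = 16)
d(N) = 16
(-2 + 5)**2/d(-8) - 39 = (-2 + 5)**2/16 - 39 = 3**2*(1/16) - 39 = 9*(1/16) - 39 = 9/16 - 39 = -615/16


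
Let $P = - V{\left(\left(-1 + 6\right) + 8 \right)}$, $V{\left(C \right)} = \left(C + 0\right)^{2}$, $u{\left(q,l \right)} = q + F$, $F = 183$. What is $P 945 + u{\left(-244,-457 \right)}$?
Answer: $-159766$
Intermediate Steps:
$u{\left(q,l \right)} = 183 + q$ ($u{\left(q,l \right)} = q + 183 = 183 + q$)
$V{\left(C \right)} = C^{2}$
$P = -169$ ($P = - \left(\left(-1 + 6\right) + 8\right)^{2} = - \left(5 + 8\right)^{2} = - 13^{2} = \left(-1\right) 169 = -169$)
$P 945 + u{\left(-244,-457 \right)} = \left(-169\right) 945 + \left(183 - 244\right) = -159705 - 61 = -159766$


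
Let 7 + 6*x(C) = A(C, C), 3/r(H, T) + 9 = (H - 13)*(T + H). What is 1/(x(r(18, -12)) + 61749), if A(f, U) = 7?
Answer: 1/61749 ≈ 1.6195e-5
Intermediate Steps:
r(H, T) = 3/(-9 + (-13 + H)*(H + T)) (r(H, T) = 3/(-9 + (H - 13)*(T + H)) = 3/(-9 + (-13 + H)*(H + T)))
x(C) = 0 (x(C) = -7/6 + (1/6)*7 = -7/6 + 7/6 = 0)
1/(x(r(18, -12)) + 61749) = 1/(0 + 61749) = 1/61749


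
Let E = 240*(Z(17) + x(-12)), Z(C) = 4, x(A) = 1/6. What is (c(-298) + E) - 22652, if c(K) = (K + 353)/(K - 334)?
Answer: -13684119/632 ≈ -21652.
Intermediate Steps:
x(A) = ⅙
c(K) = (353 + K)/(-334 + K)
E = 1000 (E = 240*(4 + ⅙) = 240*(25/6) = 1000)
(c(-298) + E) - 22652 = ((353 - 298)/(-334 - 298) + 1000) - 22652 = (55/(-632) + 1000) - 22652 = (-1/632*55 + 1000) - 22652 = (-55/632 + 1000) - 22652 = 631945/632 - 22652 = -13684119/632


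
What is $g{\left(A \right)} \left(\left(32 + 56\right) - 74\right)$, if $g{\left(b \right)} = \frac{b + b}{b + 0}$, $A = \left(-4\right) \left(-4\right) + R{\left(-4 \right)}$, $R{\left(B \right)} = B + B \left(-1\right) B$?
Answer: $28$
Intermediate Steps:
$R{\left(B \right)} = B - B^{2}$ ($R{\left(B \right)} = B + - B B = B - B^{2}$)
$A = -4$ ($A = \left(-4\right) \left(-4\right) - 4 \left(1 - -4\right) = 16 - 4 \left(1 + 4\right) = 16 - 20 = -4$)
$g{\left(b \right)} = 2$ ($g{\left(b \right)} = \frac{2 b}{b} = 2$)
$g{\left(A \right)} \left(\left(32 + 56\right) - 74\right) = 2 \left(\left(32 + 56\right) - 74\right) = 2 \left(88 - 74\right) = 2 \cdot 14 = 28$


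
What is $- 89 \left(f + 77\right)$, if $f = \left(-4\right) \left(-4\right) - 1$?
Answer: $-8188$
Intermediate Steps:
$f = 15$ ($f = 16 - 1 = 15$)
$- 89 \left(f + 77\right) = - 89 \left(15 + 77\right) = \left(-89\right) 92 = -8188$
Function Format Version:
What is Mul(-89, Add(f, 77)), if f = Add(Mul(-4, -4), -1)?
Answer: -8188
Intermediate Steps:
f = 15 (f = Add(16, -1) = 15)
Mul(-89, Add(f, 77)) = Mul(-89, Add(15, 77)) = Mul(-89, 92) = -8188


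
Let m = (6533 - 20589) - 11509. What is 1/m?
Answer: -1/25565 ≈ -3.9116e-5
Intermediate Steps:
m = -25565 (m = -14056 - 11509 = -25565)
1/m = 1/(-25565) = -1/25565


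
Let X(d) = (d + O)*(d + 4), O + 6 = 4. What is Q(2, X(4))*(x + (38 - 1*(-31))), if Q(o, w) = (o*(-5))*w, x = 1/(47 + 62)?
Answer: -1203520/109 ≈ -11041.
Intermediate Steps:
O = -2 (O = -6 + 4 = -2)
X(d) = (-2 + d)*(4 + d) (X(d) = (d - 2)*(d + 4) = (-2 + d)*(4 + d))
x = 1/109 ≈ 0.0091743
Q(o, w) = -5*o*w (Q(o, w) = (-5*o)*w = -5*o*w)
Q(2, X(4))*(x + (38 - 1*(-31))) = (-5*2*(-8 + 4² + 2*4))*(1/109 + (38 - 1*(-31))) = (-5*2*(-8 + 16 + 8))*(1/109 + (38 + 31)) = (-5*2*16)*(1/109 + 69) = -160*7522/109 = -1203520/109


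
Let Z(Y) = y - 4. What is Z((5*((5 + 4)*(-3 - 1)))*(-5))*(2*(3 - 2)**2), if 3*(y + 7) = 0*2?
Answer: -22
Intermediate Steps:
y = -7 (y = -7 + (0*2)/3 = -7 + (1/3)*0 = -7 + 0 = -7)
Z(Y) = -11 (Z(Y) = -7 - 4 = -11)
Z((5*((5 + 4)*(-3 - 1)))*(-5))*(2*(3 - 2)**2) = -22*(3 - 2)**2 = -22*1**2 = -22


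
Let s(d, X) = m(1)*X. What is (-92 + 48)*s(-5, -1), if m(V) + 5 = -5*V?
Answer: -440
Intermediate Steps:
m(V) = -5 - 5*V
s(d, X) = -10*X (s(d, X) = (-5 - 5*1)*X = (-5 - 5)*X = -10*X)
(-92 + 48)*s(-5, -1) = (-92 + 48)*(-10*(-1)) = -44*10 = -440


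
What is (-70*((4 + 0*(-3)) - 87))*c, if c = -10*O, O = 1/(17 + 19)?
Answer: -14525/9 ≈ -1613.9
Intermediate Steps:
O = 1/36 ≈ 0.027778
c = -5/18 (c = -10*1/36 = -5/18 ≈ -0.27778)
(-70*((4 + 0*(-3)) - 87))*c = -70*((4 + 0*(-3)) - 87)*(-5/18) = -70*((4 + 0) - 87)*(-5/18) = -70*(4 - 87)*(-5/18) = -70*(-83)*(-5/18) = 5810*(-5/18) = -14525/9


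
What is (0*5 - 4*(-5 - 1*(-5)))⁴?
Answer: 0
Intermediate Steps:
(0*5 - 4*(-5 - 1*(-5)))⁴ = (0 - 4*(-5 + 5))⁴ = (0 - 4*0)⁴ = (0 + 0)⁴ = 0⁴ = 0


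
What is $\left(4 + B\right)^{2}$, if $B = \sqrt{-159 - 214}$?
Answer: $\left(4 + i \sqrt{373}\right)^{2} \approx -357.0 + 154.51 i$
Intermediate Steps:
$B = i \sqrt{373}$ ($B = \sqrt{-373} = i \sqrt{373} \approx 19.313 i$)
$\left(4 + B\right)^{2} = \left(4 + i \sqrt{373}\right)^{2}$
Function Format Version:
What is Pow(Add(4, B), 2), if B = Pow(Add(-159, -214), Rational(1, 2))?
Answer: Pow(Add(4, Mul(I, Pow(373, Rational(1, 2)))), 2) ≈ Add(-357.00, Mul(154.51, I))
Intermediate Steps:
B = Mul(I, Pow(373, Rational(1, 2))) (B = Pow(-373, Rational(1, 2)) = Mul(I, Pow(373, Rational(1, 2))) ≈ Mul(19.313, I))
Pow(Add(4, B), 2) = Pow(Add(4, Mul(I, Pow(373, Rational(1, 2)))), 2)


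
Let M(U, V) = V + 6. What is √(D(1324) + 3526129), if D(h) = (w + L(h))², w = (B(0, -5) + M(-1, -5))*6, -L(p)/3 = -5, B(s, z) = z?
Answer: √3526210 ≈ 1877.8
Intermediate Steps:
M(U, V) = 6 + V
L(p) = 15 (L(p) = -3*(-5) = 15)
w = -24 (w = (-5 + (6 - 5))*6 = (-5 + 1)*6 = -4*6 = -24)
D(h) = 81 (D(h) = (-24 + 15)² = (-9)² = 81)
√(D(1324) + 3526129) = √(81 + 3526129) = √3526210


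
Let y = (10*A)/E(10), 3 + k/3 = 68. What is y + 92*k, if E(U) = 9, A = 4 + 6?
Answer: 161560/9 ≈ 17951.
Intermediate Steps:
A = 10
k = 195 (k = -9 + 3*68 = -9 + 204 = 195)
y = 100/9 (y = (10*10)/9 = 100*(⅑) = 100/9 ≈ 11.111)
y + 92*k = 100/9 + 92*195 = 100/9 + 17940 = 161560/9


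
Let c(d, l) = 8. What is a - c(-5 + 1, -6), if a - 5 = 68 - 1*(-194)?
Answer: 259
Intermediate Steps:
a = 267 (a = 5 + (68 - 1*(-194)) = 5 + (68 + 194) = 5 + 262 = 267)
a - c(-5 + 1, -6) = 267 - 1*8 = 267 - 8 = 259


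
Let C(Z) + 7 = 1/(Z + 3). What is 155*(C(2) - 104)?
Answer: -17174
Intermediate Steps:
C(Z) = -7 + 1/(3 + Z) (C(Z) = -7 + 1/(Z + 3) = -7 + 1/(3 + Z))
155*(C(2) - 104) = 155*((-20 - 7*2)/(3 + 2) - 104) = 155*((-20 - 14)/5 - 104) = 155*((⅕)*(-34) - 104) = 155*(-34/5 - 104) = 155*(-554/5) = -17174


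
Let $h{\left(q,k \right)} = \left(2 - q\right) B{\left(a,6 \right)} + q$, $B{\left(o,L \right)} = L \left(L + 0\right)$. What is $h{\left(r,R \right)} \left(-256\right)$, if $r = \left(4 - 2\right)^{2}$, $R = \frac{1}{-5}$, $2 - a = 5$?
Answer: $17408$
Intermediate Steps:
$a = -3$ ($a = 2 - 5 = -3$)
$R = - \frac{1}{5} \approx -0.2$
$B{\left(o,L \right)} = L^{2}$ ($B{\left(o,L \right)} = L L = L^{2}$)
$r = 4$ ($r = 2^{2} = 4$)
$h{\left(q,k \right)} = 72 - 35 q$ ($h{\left(q,k \right)} = \left(2 - q\right) 6^{2} + q = \left(2 - q\right) 36 + q = \left(72 - 36 q\right) + q = 72 - 35 q$)
$h{\left(r,R \right)} \left(-256\right) = \left(72 - 140\right) \left(-256\right) = \left(-68\right) \left(-256\right) = 17408$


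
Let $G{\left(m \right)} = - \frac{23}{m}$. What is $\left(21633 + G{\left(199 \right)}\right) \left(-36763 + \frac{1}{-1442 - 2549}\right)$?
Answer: $- \frac{631626265486496}{794209} \approx -7.9529 \cdot 10^{8}$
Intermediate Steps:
$\left(21633 + G{\left(199 \right)}\right) \left(-36763 + \frac{1}{-1442 - 2549}\right) = \left(21633 - \frac{23}{199}\right) \left(-36763 + \frac{1}{-1442 - 2549}\right) = \left(21633 - \frac{23}{199}\right) \left(-36763 + \frac{1}{-3991}\right) = \left(21633 - \frac{23}{199}\right) \left(-36763 - \frac{1}{3991}\right) = \frac{4304944}{199} \left(- \frac{146721134}{3991}\right) = - \frac{631626265486496}{794209}$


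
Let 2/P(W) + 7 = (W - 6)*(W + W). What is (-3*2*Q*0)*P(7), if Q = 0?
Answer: 0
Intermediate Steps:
P(W) = 2/(-7 + 2*W*(-6 + W)) (P(W) = 2/(-7 + (W - 6)*(W + W)) = 2/(-7 + (-6 + W)*(2*W)) = 2/(-7 + 2*W*(-6 + W)))
(-3*2*Q*0)*P(7) = (-3*2*0*0)*(2/(-7 - 12*7 + 2*7**2)) = (-0*0)*(2/(-7 - 84 + 2*49)) = (-3*0)*(2/(-7 - 84 + 98)) = 0*(2/7) = 0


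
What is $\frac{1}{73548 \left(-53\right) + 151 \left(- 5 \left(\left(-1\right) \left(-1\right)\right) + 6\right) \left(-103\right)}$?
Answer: $- \frac{1}{3913597} \approx -2.5552 \cdot 10^{-7}$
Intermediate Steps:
$\frac{1}{73548 \left(-53\right) + 151 \left(- 5 \left(\left(-1\right) \left(-1\right)\right) + 6\right) \left(-103\right)} = \frac{1}{-3898044 + 151 \left(\left(-5\right) 1 + 6\right) \left(-103\right)} = \frac{1}{-3898044 + 151 \left(-5 + 6\right) \left(-103\right)} = \frac{1}{-3898044 + 151 \cdot 1 \left(-103\right)} = \frac{1}{-3898044 + 151 \left(-103\right)} = \frac{1}{-3898044 - 15553} = \frac{1}{-3913597} = - \frac{1}{3913597}$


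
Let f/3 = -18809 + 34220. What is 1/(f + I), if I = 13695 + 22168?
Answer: 1/82096 ≈ 1.2181e-5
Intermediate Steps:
I = 35863
f = 46233 (f = 3*(-18809 + 34220) = 3*15411 = 46233)
1/(f + I) = 1/(46233 + 35863) = 1/82096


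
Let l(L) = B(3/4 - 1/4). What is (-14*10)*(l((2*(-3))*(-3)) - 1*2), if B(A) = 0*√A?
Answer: 280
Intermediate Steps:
B(A) = 0
l(L) = 0
(-14*10)*(l((2*(-3))*(-3)) - 1*2) = (-14*10)*(0 - 1*2) = -140*(0 - 2) = -140*(-2) = 280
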